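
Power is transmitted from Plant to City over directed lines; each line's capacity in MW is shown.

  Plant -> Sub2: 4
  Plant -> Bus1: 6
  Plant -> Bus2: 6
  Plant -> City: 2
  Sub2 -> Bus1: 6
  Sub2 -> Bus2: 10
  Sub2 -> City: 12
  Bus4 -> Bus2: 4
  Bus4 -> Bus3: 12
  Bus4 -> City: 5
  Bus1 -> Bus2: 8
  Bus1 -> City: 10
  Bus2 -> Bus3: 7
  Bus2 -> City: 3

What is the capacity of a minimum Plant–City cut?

15

Augment Plant→City: bottleneck 2, flow now 2.
Augment Plant→Sub2→City: bottleneck 4, flow now 6.
Augment Plant→Bus1→City: bottleneck 6, flow now 12.
Augment Plant→Bus2→City: bottleneck 3, flow now 15.
No augmenting path remains; maximum flow = 15.
By max-flow min-cut, the minimum cut capacity equals the max flow.
In the residual graph, reachable from Plant: {Plant, Bus2, Bus3}.
Min-cut edges: Plant→Sub2 (4), Plant→Bus1 (6), Plant→City (2), Bus2→City (3); capacity 4 + 6 + 2 + 3 = 15.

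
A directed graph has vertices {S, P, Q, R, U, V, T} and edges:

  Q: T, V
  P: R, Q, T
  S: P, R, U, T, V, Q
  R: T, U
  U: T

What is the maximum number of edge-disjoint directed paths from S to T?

5

Assign every edge capacity 1; by Menger, the answer equals the max flow.
Path S→T (+1); total 1.
Path S→P→T (+1); total 2.
Path S→Q→T (+1); total 3.
Path S→R→T (+1); total 4.
Path S→U→T (+1); total 5.
No residual S→T path; max flow = 5.
Certifying cut of size 5: {S→P, S→Q, S→R, S→T, S→U}.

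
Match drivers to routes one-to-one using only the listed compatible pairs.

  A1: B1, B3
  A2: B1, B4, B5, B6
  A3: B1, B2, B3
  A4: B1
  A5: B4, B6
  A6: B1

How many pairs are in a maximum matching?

Unit-capacity flow: source→left, listed edges, right→sink; max matching = max flow.
Augmenting path A1→B1 (+1); matched 1.
Augmenting path A2→B4 (+1); matched 2.
Augmenting path A3→B2 (+1); matched 3.
Augmenting path A5→B6 (+1); matched 4.
Augmenting path A4→B1→A1→B3 (+1); matched 5.
No augmenting path remains; maximum matching = 5.
König certificate: {A1, A2, A3, A5, B1} is a vertex cover of size 5 (every listed pair touches it), so no matching can be larger.

5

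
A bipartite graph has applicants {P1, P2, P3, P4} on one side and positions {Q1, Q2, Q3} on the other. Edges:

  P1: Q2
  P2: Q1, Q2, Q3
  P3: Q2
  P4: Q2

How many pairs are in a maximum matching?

2

Unit-capacity flow: source→left, listed edges, right→sink; max matching = max flow.
Augmenting path P1→Q2 (+1); matched 1.
Augmenting path P2→Q1 (+1); matched 2.
No augmenting path remains; maximum matching = 2.
König certificate: {P2, Q2} is a vertex cover of size 2 (every listed pair touches it), so no matching can be larger.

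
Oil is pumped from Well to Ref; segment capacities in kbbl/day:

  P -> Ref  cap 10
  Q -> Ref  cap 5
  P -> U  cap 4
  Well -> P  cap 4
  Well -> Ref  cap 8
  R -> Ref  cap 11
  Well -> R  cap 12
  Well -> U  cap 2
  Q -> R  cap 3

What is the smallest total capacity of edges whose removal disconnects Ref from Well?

Augment Well→Ref: bottleneck 8, flow now 8.
Augment Well→P→Ref: bottleneck 4, flow now 12.
Augment Well→R→Ref: bottleneck 11, flow now 23.
No augmenting path remains; maximum flow = 23.
By max-flow min-cut, the minimum cut capacity equals the max flow.
In the residual graph, reachable from Well: {Well, R, U}.
Min-cut edges: Well→P (4), Well→Ref (8), R→Ref (11); capacity 4 + 8 + 11 = 23.

23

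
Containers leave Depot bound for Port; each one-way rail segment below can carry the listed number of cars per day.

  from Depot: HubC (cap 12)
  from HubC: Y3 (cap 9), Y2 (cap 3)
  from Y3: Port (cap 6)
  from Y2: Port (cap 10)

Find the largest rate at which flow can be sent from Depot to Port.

Augment Depot→HubC→Y3→Port: bottleneck 6, flow now 6.
Augment Depot→HubC→Y2→Port: bottleneck 3, flow now 9.
No augmenting path remains; maximum flow = 9.
In the residual graph, reachable from Depot: {Depot, HubC, Y3}.
Min-cut edges: HubC→Y2 (3), Y3→Port (6); capacity 3 + 6 = 9.
This cut is saturated, so no flow can exceed 9.

9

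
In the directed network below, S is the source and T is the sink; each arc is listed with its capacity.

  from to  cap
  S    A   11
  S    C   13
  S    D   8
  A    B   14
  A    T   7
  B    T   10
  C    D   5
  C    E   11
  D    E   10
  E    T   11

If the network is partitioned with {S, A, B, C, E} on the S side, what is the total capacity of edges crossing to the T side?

Edges leaving {S, A, B, C, E}: S→D (8), A→T (7), B→T (10), C→D (5), E→T (11).
Cut capacity = 8 + 7 + 10 + 5 + 11 = 41.

41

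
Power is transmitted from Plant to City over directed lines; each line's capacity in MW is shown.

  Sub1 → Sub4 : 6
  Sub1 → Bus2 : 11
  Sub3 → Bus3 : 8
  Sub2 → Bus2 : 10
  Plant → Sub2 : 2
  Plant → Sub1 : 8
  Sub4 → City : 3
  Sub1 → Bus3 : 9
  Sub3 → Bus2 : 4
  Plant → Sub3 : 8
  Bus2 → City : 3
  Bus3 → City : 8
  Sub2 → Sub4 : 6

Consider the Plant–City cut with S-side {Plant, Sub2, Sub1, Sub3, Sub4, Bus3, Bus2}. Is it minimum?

Yes — it is a minimum cut (capacity 14).

Given cut capacity: 3 + 8 + 3 = 14.
Augment Plant→Sub2→Sub4→City: bottleneck 2, flow now 2.
Augment Plant→Sub1→Sub4→City: bottleneck 1, flow now 3.
Augment Plant→Sub1→Bus3→City: bottleneck 7, flow now 10.
Augment Plant→Sub3→Bus3→City: bottleneck 1, flow now 11.
Augment Plant→Sub3→Bus2→City: bottleneck 3, flow now 14.
No augmenting path remains; maximum flow = 14.
Cut capacity 14 equals the max flow, so it is a minimum cut.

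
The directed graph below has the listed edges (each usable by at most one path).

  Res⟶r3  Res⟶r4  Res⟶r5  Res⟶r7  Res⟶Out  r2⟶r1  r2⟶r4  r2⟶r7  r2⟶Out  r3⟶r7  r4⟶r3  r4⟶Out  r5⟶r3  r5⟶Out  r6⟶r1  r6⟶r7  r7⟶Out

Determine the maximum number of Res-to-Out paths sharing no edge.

4

Assign every edge capacity 1; by Menger, the answer equals the max flow.
Path Res→Out (+1); total 1.
Path Res→r4→Out (+1); total 2.
Path Res→r5→Out (+1); total 3.
Path Res→r7→Out (+1); total 4.
No residual Res→Out path; max flow = 4.
Certifying cut of size 4: {Res→Out, Res→r4, Res→r5, r7→Out}.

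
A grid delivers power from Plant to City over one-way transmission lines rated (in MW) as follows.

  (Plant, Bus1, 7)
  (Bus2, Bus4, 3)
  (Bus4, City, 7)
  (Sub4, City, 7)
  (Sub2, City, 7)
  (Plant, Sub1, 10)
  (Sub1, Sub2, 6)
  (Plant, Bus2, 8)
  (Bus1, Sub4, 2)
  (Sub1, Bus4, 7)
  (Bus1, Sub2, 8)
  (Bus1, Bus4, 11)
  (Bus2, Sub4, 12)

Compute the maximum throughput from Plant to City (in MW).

21

Augment Plant→Bus1→Sub2→City: bottleneck 7, flow now 7.
Augment Plant→Sub1→Bus4→City: bottleneck 7, flow now 14.
Augment Plant→Bus2→Sub4→City: bottleneck 7, flow now 21.
No augmenting path remains; maximum flow = 21.
In the residual graph, reachable from Plant: {Plant, Bus1, Sub1, Bus2, Sub2, Sub4, Bus4}.
Min-cut edges: Sub2→City (7), Sub4→City (7), Bus4→City (7); capacity 7 + 7 + 7 = 21.
This cut is saturated, so no flow can exceed 21.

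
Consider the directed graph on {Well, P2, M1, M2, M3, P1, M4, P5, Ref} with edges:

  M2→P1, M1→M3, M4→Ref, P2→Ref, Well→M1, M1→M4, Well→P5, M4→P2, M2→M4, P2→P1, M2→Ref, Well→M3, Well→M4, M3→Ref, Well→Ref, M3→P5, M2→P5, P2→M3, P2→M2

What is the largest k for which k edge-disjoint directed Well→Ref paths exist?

4

Assign every edge capacity 1; by Menger, the answer equals the max flow.
Path Well→Ref (+1); total 1.
Path Well→M3→Ref (+1); total 2.
Path Well→M4→Ref (+1); total 3.
Path Well→M1→M4→P2→Ref (+1); total 4.
No residual Well→Ref path; max flow = 4.
Certifying cut of size 4: {Well→M1, Well→M3, Well→M4, Well→Ref}.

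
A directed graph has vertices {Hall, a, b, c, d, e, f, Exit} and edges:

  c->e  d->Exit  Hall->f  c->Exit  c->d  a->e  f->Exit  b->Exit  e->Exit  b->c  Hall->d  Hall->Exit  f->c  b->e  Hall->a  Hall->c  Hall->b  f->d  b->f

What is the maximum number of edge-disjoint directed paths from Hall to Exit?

6

Assign every edge capacity 1; by Menger, the answer equals the max flow.
Path Hall→Exit (+1); total 1.
Path Hall→b→Exit (+1); total 2.
Path Hall→c→Exit (+1); total 3.
Path Hall→d→Exit (+1); total 4.
Path Hall→f→Exit (+1); total 5.
Path Hall→a→e→Exit (+1); total 6.
No residual Hall→Exit path; max flow = 6.
Certifying cut of size 6: {Hall→Exit, Hall→a, Hall→b, Hall→c, Hall→d, Hall→f}.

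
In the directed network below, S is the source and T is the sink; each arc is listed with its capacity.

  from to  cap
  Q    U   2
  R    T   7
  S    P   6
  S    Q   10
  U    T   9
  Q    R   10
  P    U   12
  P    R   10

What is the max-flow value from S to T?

15

Augment S→P→R→T: bottleneck 6, flow now 6.
Augment S→Q→R→T: bottleneck 1, flow now 7.
Augment S→Q→U→T: bottleneck 2, flow now 9.
Augment S→Q→R→P→U→T: bottleneck 6, flow now 15. (uses reverse residual edge)
No augmenting path remains; maximum flow = 15.
In the residual graph, reachable from S: {S, Q, R}.
Min-cut edges: S→P (6), Q→U (2), R→T (7); capacity 6 + 2 + 7 = 15.
This cut is saturated, so no flow can exceed 15.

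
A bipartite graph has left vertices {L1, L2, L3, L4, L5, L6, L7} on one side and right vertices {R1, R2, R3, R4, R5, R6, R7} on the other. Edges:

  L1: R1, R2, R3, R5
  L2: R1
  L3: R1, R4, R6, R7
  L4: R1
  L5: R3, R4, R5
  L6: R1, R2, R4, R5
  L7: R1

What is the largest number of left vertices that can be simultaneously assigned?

5

Unit-capacity flow: source→left, listed edges, right→sink; max matching = max flow.
Augmenting path L1→R1 (+1); matched 1.
Augmenting path L3→R4 (+1); matched 2.
Augmenting path L5→R3 (+1); matched 3.
Augmenting path L6→R2 (+1); matched 4.
Augmenting path L2→R1→L1→R5 (+1); matched 5.
No augmenting path remains; maximum matching = 5.
König certificate: {L1, L3, L5, L6, R1} is a vertex cover of size 5 (every listed pair touches it), so no matching can be larger.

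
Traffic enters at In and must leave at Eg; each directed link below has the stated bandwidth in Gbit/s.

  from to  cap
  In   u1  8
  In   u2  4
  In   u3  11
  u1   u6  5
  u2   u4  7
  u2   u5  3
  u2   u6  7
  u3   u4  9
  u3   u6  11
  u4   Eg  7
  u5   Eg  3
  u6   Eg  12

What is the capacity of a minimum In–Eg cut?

20

Augment In→u1→u6→Eg: bottleneck 5, flow now 5.
Augment In→u2→u4→Eg: bottleneck 4, flow now 9.
Augment In→u3→u4→Eg: bottleneck 3, flow now 12.
Augment In→u3→u6→Eg: bottleneck 7, flow now 19.
Augment In→u3→u4→u2→u5→Eg: bottleneck 1, flow now 20. (uses reverse residual edge)
No augmenting path remains; maximum flow = 20.
By max-flow min-cut, the minimum cut capacity equals the max flow.
In the residual graph, reachable from In: {In, u1}.
Min-cut edges: In→u2 (4), In→u3 (11), u1→u6 (5); capacity 4 + 11 + 5 = 20.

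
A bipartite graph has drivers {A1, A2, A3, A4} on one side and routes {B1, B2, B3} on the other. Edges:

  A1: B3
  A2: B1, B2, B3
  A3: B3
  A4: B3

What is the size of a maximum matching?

Unit-capacity flow: source→left, listed edges, right→sink; max matching = max flow.
Augmenting path A1→B3 (+1); matched 1.
Augmenting path A2→B1 (+1); matched 2.
No augmenting path remains; maximum matching = 2.
König certificate: {A2, B3} is a vertex cover of size 2 (every listed pair touches it), so no matching can be larger.

2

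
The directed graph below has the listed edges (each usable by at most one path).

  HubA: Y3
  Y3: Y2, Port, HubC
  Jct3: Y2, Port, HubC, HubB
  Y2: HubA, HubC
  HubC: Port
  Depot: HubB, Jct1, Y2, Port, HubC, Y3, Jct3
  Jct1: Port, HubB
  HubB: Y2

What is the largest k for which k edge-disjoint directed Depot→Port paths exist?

5

Assign every edge capacity 1; by Menger, the answer equals the max flow.
Path Depot→Port (+1); total 1.
Path Depot→Jct1→Port (+1); total 2.
Path Depot→Y3→Port (+1); total 3.
Path Depot→Jct3→Port (+1); total 4.
Path Depot→HubC→Port (+1); total 5.
No residual Depot→Port path; max flow = 5.
Certifying cut of size 5: {Depot→Jct1, Depot→Jct3, Depot→Port, HubC→Port, Y3→Port}.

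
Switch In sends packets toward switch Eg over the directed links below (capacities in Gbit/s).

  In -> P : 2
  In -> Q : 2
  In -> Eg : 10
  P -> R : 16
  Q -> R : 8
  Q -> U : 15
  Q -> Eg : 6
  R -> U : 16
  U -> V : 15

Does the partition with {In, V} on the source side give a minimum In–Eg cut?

Given cut capacity: 2 + 2 + 10 = 14.
Augment In→Eg: bottleneck 10, flow now 10.
Augment In→Q→Eg: bottleneck 2, flow now 12.
No augmenting path remains; maximum flow = 12.
In the residual graph, reachable from In: {In, P, R, U, V}.
Min-cut edges: In→Q (2), In→Eg (10); capacity 2 + 10 = 12.
Cut capacity 14 exceeds the max flow 12, so it is not minimum.

No — its capacity is 14, but the minimum cut has capacity 12.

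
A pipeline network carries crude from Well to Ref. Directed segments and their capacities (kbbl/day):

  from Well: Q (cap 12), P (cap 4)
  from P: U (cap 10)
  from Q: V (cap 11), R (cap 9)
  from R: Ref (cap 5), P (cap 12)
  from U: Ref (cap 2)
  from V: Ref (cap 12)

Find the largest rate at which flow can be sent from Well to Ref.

Augment Well→P→U→Ref: bottleneck 2, flow now 2.
Augment Well→Q→R→Ref: bottleneck 5, flow now 7.
Augment Well→Q→V→Ref: bottleneck 7, flow now 14.
No augmenting path remains; maximum flow = 14.
In the residual graph, reachable from Well: {Well, P, U}.
Min-cut edges: Well→Q (12), U→Ref (2); capacity 12 + 2 = 14.
This cut is saturated, so no flow can exceed 14.

14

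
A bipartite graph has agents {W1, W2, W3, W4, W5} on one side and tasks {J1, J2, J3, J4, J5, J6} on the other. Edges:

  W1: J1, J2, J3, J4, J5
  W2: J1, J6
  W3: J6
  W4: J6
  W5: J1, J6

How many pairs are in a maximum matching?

Unit-capacity flow: source→left, listed edges, right→sink; max matching = max flow.
Augmenting path W1→J1 (+1); matched 1.
Augmenting path W2→J6 (+1); matched 2.
Augmenting path W5→J1→W1→J2 (+1); matched 3.
No augmenting path remains; maximum matching = 3.
König certificate: {W1, J1, J6} is a vertex cover of size 3 (every listed pair touches it), so no matching can be larger.

3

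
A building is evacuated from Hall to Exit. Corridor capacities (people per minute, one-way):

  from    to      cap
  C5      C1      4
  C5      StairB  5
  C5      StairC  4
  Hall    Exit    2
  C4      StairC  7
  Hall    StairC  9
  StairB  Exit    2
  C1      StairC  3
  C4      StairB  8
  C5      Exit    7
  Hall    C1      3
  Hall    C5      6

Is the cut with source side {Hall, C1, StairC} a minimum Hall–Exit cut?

Yes — it is a minimum cut (capacity 8).

Given cut capacity: 6 + 2 = 8.
Augment Hall→Exit: bottleneck 2, flow now 2.
Augment Hall→C5→Exit: bottleneck 6, flow now 8.
No augmenting path remains; maximum flow = 8.
Cut capacity 8 equals the max flow, so it is a minimum cut.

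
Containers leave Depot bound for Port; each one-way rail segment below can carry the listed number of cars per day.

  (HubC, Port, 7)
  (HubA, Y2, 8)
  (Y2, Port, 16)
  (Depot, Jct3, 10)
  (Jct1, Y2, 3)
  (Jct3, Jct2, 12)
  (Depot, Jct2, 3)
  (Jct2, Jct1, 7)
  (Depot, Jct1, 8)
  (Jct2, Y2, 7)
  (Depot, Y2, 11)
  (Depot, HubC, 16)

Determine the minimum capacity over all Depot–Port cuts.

23

Augment Depot→Y2→Port: bottleneck 11, flow now 11.
Augment Depot→HubC→Port: bottleneck 7, flow now 18.
Augment Depot→Jct2→Y2→Port: bottleneck 3, flow now 21.
Augment Depot→Jct1→Y2→Port: bottleneck 2, flow now 23.
No augmenting path remains; maximum flow = 23.
By max-flow min-cut, the minimum cut capacity equals the max flow.
In the residual graph, reachable from Depot: {Depot, Jct3, Jct2, Jct1, Y2, HubC}.
Min-cut edges: Y2→Port (16), HubC→Port (7); capacity 16 + 7 = 23.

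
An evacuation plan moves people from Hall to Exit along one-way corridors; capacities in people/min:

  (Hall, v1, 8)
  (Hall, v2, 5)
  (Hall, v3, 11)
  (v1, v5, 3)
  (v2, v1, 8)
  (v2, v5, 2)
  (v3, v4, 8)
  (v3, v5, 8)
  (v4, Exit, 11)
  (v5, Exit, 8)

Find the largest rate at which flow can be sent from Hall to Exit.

Augment Hall→v1→v5→Exit: bottleneck 3, flow now 3.
Augment Hall→v2→v5→Exit: bottleneck 2, flow now 5.
Augment Hall→v3→v4→Exit: bottleneck 8, flow now 13.
Augment Hall→v3→v5→Exit: bottleneck 3, flow now 16.
No augmenting path remains; maximum flow = 16.
In the residual graph, reachable from Hall: {Hall, v1, v2}.
Min-cut edges: Hall→v3 (11), v1→v5 (3), v2→v5 (2); capacity 11 + 3 + 2 = 16.
This cut is saturated, so no flow can exceed 16.

16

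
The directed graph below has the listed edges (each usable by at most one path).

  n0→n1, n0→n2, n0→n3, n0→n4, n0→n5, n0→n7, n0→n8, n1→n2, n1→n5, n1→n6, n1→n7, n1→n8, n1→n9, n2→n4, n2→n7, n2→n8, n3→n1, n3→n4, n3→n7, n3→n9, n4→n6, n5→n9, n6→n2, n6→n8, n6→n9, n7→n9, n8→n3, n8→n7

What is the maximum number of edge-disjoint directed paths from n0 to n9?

5

Assign every edge capacity 1; by Menger, the answer equals the max flow.
Path n0→n1→n9 (+1); total 1.
Path n0→n3→n9 (+1); total 2.
Path n0→n5→n9 (+1); total 3.
Path n0→n7→n9 (+1); total 4.
Path n0→n4→n6→n9 (+1); total 5.
No residual n0→n9 path; max flow = 5.
Certifying cut of size 5: {n1→n9, n3→n9, n5→n9, n6→n9, n7→n9}.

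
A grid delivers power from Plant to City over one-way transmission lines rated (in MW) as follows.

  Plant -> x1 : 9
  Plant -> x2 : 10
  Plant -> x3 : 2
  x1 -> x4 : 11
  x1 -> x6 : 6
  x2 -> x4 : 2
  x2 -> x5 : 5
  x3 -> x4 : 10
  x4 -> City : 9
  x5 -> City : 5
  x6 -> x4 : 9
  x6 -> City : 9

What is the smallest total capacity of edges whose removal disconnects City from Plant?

Augment Plant→x1→x4→City: bottleneck 9, flow now 9.
Augment Plant→x2→x5→City: bottleneck 5, flow now 14.
Augment Plant→x2→x4→x1→x6→City: bottleneck 2, flow now 16. (uses reverse residual edge)
Augment Plant→x3→x4→x1→x6→City: bottleneck 2, flow now 18. (uses reverse residual edge)
No augmenting path remains; maximum flow = 18.
By max-flow min-cut, the minimum cut capacity equals the max flow.
In the residual graph, reachable from Plant: {Plant, x2}.
Min-cut edges: Plant→x1 (9), Plant→x3 (2), x2→x4 (2), x2→x5 (5); capacity 9 + 2 + 2 + 5 = 18.

18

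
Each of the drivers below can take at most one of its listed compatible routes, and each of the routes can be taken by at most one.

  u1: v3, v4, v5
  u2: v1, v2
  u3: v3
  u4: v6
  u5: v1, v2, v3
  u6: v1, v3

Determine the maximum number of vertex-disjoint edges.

5

Unit-capacity flow: source→left, listed edges, right→sink; max matching = max flow.
Augmenting path u1→v3 (+1); matched 1.
Augmenting path u2→v1 (+1); matched 2.
Augmenting path u4→v6 (+1); matched 3.
Augmenting path u5→v2 (+1); matched 4.
Augmenting path u3→v3→u1→v4 (+1); matched 5.
No augmenting path remains; maximum matching = 5.
König certificate: {u1, u4, v1, v2, v3} is a vertex cover of size 5 (every listed pair touches it), so no matching can be larger.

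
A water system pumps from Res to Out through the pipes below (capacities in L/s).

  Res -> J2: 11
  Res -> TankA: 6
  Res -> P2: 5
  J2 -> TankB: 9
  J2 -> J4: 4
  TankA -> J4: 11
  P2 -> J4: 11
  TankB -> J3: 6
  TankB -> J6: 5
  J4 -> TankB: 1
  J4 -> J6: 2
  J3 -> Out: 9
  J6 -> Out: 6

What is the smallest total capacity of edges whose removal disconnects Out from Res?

Augment Res→J2→TankB→J3→Out: bottleneck 6, flow now 6.
Augment Res→J2→TankB→J6→Out: bottleneck 3, flow now 9.
Augment Res→J2→J4→J6→Out: bottleneck 2, flow now 11.
Augment Res→TankA→J4→TankB→J6→Out: bottleneck 1, flow now 12.
No augmenting path remains; maximum flow = 12.
By max-flow min-cut, the minimum cut capacity equals the max flow.
In the residual graph, reachable from Res: {Res, J2, TankA, P2, J4}.
Min-cut edges: J2→TankB (9), J4→TankB (1), J4→J6 (2); capacity 9 + 1 + 2 = 12.

12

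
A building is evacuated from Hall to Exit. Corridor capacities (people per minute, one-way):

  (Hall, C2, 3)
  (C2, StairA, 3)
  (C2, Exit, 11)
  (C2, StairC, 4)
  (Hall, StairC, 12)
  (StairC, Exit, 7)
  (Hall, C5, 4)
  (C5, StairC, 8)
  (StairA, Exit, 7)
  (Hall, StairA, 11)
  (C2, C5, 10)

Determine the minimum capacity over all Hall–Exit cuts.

Augment Hall→C2→Exit: bottleneck 3, flow now 3.
Augment Hall→StairA→Exit: bottleneck 7, flow now 10.
Augment Hall→StairC→Exit: bottleneck 7, flow now 17.
No augmenting path remains; maximum flow = 17.
By max-flow min-cut, the minimum cut capacity equals the max flow.
In the residual graph, reachable from Hall: {Hall, StairA, C5, StairC}.
Min-cut edges: Hall→C2 (3), StairA→Exit (7), StairC→Exit (7); capacity 3 + 7 + 7 = 17.

17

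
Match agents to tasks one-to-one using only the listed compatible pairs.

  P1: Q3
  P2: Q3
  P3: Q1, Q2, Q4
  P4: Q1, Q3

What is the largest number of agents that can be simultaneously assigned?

3

Unit-capacity flow: source→left, listed edges, right→sink; max matching = max flow.
Augmenting path P1→Q3 (+1); matched 1.
Augmenting path P3→Q1 (+1); matched 2.
Augmenting path P4→Q1→P3→Q2 (+1); matched 3.
No augmenting path remains; maximum matching = 3.
König certificate: {P3, P4, Q3} is a vertex cover of size 3 (every listed pair touches it), so no matching can be larger.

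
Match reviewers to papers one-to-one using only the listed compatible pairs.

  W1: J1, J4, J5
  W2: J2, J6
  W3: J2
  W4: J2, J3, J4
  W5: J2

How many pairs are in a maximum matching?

4

Unit-capacity flow: source→left, listed edges, right→sink; max matching = max flow.
Augmenting path W1→J1 (+1); matched 1.
Augmenting path W2→J2 (+1); matched 2.
Augmenting path W4→J3 (+1); matched 3.
Augmenting path W3→J2→W2→J6 (+1); matched 4.
No augmenting path remains; maximum matching = 4.
König certificate: {W1, W2, W4, J2} is a vertex cover of size 4 (every listed pair touches it), so no matching can be larger.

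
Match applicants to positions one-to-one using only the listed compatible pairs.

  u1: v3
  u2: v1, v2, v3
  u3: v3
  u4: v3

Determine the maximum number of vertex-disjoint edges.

2

Unit-capacity flow: source→left, listed edges, right→sink; max matching = max flow.
Augmenting path u1→v3 (+1); matched 1.
Augmenting path u2→v1 (+1); matched 2.
No augmenting path remains; maximum matching = 2.
König certificate: {u2, v3} is a vertex cover of size 2 (every listed pair touches it), so no matching can be larger.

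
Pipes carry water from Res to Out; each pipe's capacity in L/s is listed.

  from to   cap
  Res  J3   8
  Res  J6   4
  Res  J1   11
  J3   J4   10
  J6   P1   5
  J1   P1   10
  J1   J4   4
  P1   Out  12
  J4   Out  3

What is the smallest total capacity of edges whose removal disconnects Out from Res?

15

Augment Res→J3→J4→Out: bottleneck 3, flow now 3.
Augment Res→J6→P1→Out: bottleneck 4, flow now 7.
Augment Res→J1→P1→Out: bottleneck 8, flow now 15.
No augmenting path remains; maximum flow = 15.
By max-flow min-cut, the minimum cut capacity equals the max flow.
In the residual graph, reachable from Res: {Res, J3, J6, J1, P1, J4}.
Min-cut edges: P1→Out (12), J4→Out (3); capacity 12 + 3 = 15.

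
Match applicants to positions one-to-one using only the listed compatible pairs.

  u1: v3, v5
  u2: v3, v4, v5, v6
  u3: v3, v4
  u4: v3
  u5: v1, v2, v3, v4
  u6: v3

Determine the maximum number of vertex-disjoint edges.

Unit-capacity flow: source→left, listed edges, right→sink; max matching = max flow.
Augmenting path u1→v3 (+1); matched 1.
Augmenting path u2→v4 (+1); matched 2.
Augmenting path u5→v1 (+1); matched 3.
Augmenting path u3→v3→u1→v5 (+1); matched 4.
Augmenting path u4→v3→u3→v4→u2→v6 (+1); matched 5.
No augmenting path remains; maximum matching = 5.
König certificate: {u1, u2, u3, u5, v3} is a vertex cover of size 5 (every listed pair touches it), so no matching can be larger.

5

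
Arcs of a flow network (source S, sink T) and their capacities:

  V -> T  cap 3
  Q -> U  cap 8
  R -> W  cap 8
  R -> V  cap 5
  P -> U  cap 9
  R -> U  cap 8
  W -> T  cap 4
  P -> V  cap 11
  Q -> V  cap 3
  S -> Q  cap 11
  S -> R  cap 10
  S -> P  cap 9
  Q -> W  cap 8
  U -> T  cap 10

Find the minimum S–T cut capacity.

Augment S→P→U→T: bottleneck 9, flow now 9.
Augment S→Q→U→T: bottleneck 1, flow now 10.
Augment S→Q→V→T: bottleneck 3, flow now 13.
Augment S→Q→W→T: bottleneck 4, flow now 17.
No augmenting path remains; maximum flow = 17.
By max-flow min-cut, the minimum cut capacity equals the max flow.
In the residual graph, reachable from S: {S, P, Q, R, U, V, W}.
Min-cut edges: U→T (10), V→T (3), W→T (4); capacity 10 + 3 + 4 = 17.

17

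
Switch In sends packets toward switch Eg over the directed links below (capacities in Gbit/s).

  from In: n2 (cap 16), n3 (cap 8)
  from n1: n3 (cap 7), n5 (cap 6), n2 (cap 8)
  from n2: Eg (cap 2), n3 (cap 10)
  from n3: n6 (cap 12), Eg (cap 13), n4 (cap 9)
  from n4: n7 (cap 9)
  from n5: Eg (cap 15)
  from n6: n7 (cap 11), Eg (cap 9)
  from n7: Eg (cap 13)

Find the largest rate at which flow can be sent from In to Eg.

Augment In→n2→Eg: bottleneck 2, flow now 2.
Augment In→n3→Eg: bottleneck 8, flow now 10.
Augment In→n2→n3→Eg: bottleneck 5, flow now 15.
Augment In→n2→n3→n6→Eg: bottleneck 5, flow now 20.
No augmenting path remains; maximum flow = 20.
In the residual graph, reachable from In: {In, n2}.
Min-cut edges: In→n3 (8), n2→n3 (10), n2→Eg (2); capacity 8 + 10 + 2 = 20.
This cut is saturated, so no flow can exceed 20.

20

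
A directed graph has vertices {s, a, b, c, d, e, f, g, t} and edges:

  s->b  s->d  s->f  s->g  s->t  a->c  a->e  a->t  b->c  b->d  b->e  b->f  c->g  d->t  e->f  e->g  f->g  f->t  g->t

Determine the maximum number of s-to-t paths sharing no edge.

4

Assign every edge capacity 1; by Menger, the answer equals the max flow.
Path s→t (+1); total 1.
Path s→d→t (+1); total 2.
Path s→f→t (+1); total 3.
Path s→g→t (+1); total 4.
No residual s→t path; max flow = 4.
Certifying cut of size 4: {d→t, f→t, g→t, s→t}.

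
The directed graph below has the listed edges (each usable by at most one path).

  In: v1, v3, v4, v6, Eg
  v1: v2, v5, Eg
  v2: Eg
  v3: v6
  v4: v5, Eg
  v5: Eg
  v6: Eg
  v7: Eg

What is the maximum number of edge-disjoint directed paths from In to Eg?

Assign every edge capacity 1; by Menger, the answer equals the max flow.
Path In→Eg (+1); total 1.
Path In→v1→Eg (+1); total 2.
Path In→v4→Eg (+1); total 3.
Path In→v6→Eg (+1); total 4.
No residual In→Eg path; max flow = 4.
Certifying cut of size 4: {In→Eg, In→v1, In→v4, v6→Eg}.

4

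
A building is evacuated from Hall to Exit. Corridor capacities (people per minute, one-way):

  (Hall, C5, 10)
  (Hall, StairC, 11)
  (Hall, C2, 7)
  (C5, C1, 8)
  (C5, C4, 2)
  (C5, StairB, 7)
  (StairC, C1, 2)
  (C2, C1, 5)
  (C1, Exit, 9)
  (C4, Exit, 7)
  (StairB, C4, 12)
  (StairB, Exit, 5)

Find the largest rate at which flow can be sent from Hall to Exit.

Augment Hall→C5→C1→Exit: bottleneck 8, flow now 8.
Augment Hall→C5→C4→Exit: bottleneck 2, flow now 10.
Augment Hall→StairC→C1→Exit: bottleneck 1, flow now 11.
Augment Hall→StairC→C1→C5→StairB→Exit: bottleneck 1, flow now 12. (uses reverse residual edge)
Augment Hall→C2→C1→C5→StairB→Exit: bottleneck 4, flow now 16. (uses reverse residual edge)
Augment Hall→C2→C1→C5→StairB→C4→Exit: bottleneck 1, flow now 17. (uses reverse residual edge)
No augmenting path remains; maximum flow = 17.
In the residual graph, reachable from Hall: {Hall, StairC, C2}.
Min-cut edges: Hall→C5 (10), StairC→C1 (2), C2→C1 (5); capacity 10 + 2 + 5 = 17.
This cut is saturated, so no flow can exceed 17.

17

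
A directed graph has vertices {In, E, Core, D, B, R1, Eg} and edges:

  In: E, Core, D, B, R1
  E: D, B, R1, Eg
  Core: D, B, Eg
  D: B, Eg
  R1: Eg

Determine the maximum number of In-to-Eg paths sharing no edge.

Assign every edge capacity 1; by Menger, the answer equals the max flow.
Path In→E→Eg (+1); total 1.
Path In→Core→Eg (+1); total 2.
Path In→D→Eg (+1); total 3.
Path In→R1→Eg (+1); total 4.
No residual In→Eg path; max flow = 4.
Certifying cut of size 4: {In→Core, In→D, In→E, In→R1}.

4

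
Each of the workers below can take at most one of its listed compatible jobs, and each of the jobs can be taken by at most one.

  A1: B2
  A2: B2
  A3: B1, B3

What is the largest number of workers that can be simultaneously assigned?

Unit-capacity flow: source→left, listed edges, right→sink; max matching = max flow.
Augmenting path A1→B2 (+1); matched 1.
Augmenting path A3→B1 (+1); matched 2.
No augmenting path remains; maximum matching = 2.
König certificate: {A3, B2} is a vertex cover of size 2 (every listed pair touches it), so no matching can be larger.

2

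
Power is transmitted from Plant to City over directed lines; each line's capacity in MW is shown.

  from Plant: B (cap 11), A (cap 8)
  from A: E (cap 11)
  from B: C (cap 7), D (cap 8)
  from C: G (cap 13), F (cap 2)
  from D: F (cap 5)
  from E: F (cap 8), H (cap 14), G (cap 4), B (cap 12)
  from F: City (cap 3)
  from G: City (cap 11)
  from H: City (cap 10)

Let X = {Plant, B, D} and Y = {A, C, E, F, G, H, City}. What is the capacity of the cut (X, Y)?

Edges leaving {Plant, B, D}: Plant→A (8), B→C (7), D→F (5).
Cut capacity = 8 + 7 + 5 = 20.

20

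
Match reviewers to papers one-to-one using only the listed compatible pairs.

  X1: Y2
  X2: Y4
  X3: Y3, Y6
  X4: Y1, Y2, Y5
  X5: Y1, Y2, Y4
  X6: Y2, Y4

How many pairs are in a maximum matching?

5

Unit-capacity flow: source→left, listed edges, right→sink; max matching = max flow.
Augmenting path X1→Y2 (+1); matched 1.
Augmenting path X2→Y4 (+1); matched 2.
Augmenting path X3→Y3 (+1); matched 3.
Augmenting path X4→Y1 (+1); matched 4.
Augmenting path X5→Y1→X4→Y5 (+1); matched 5.
No augmenting path remains; maximum matching = 5.
König certificate: {X3, X4, X5, Y2, Y4} is a vertex cover of size 5 (every listed pair touches it), so no matching can be larger.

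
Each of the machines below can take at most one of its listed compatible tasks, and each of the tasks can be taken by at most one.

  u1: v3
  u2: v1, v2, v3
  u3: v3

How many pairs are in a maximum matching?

Unit-capacity flow: source→left, listed edges, right→sink; max matching = max flow.
Augmenting path u1→v3 (+1); matched 1.
Augmenting path u2→v1 (+1); matched 2.
No augmenting path remains; maximum matching = 2.
König certificate: {u2, v3} is a vertex cover of size 2 (every listed pair touches it), so no matching can be larger.

2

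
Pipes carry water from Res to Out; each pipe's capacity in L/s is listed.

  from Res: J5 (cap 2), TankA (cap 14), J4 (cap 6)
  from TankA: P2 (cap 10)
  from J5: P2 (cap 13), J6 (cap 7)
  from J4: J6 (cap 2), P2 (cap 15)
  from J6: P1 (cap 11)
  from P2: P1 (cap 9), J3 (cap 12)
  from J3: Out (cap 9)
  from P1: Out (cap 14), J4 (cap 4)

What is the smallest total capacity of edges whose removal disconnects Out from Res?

Augment Res→TankA→P2→J3→Out: bottleneck 9, flow now 9.
Augment Res→TankA→P2→P1→Out: bottleneck 1, flow now 10.
Augment Res→J5→J6→P1→Out: bottleneck 2, flow now 12.
Augment Res→J4→J6→P1→Out: bottleneck 2, flow now 14.
Augment Res→J4→P2→P1→Out: bottleneck 4, flow now 18.
No augmenting path remains; maximum flow = 18.
By max-flow min-cut, the minimum cut capacity equals the max flow.
In the residual graph, reachable from Res: {Res, TankA}.
Min-cut edges: Res→J5 (2), Res→J4 (6), TankA→P2 (10); capacity 2 + 6 + 10 = 18.

18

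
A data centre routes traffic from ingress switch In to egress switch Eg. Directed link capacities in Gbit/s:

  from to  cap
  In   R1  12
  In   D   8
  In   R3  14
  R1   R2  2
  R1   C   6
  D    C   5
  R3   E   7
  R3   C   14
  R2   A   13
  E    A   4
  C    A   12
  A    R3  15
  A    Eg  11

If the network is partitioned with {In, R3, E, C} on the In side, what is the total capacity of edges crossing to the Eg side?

36

Edges leaving {In, R3, E, C}: In→R1 (12), In→D (8), E→A (4), C→A (12).
Cut capacity = 12 + 8 + 4 + 12 = 36.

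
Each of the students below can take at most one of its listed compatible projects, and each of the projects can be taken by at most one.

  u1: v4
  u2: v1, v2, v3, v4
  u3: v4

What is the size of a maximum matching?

2

Unit-capacity flow: source→left, listed edges, right→sink; max matching = max flow.
Augmenting path u1→v4 (+1); matched 1.
Augmenting path u2→v1 (+1); matched 2.
No augmenting path remains; maximum matching = 2.
König certificate: {u2, v4} is a vertex cover of size 2 (every listed pair touches it), so no matching can be larger.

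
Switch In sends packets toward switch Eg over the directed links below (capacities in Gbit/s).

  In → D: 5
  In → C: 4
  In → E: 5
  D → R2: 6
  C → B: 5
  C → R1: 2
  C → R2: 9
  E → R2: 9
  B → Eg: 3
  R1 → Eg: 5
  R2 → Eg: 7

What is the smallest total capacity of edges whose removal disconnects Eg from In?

11

Augment In→D→R2→Eg: bottleneck 5, flow now 5.
Augment In→C→B→Eg: bottleneck 3, flow now 8.
Augment In→C→R1→Eg: bottleneck 1, flow now 9.
Augment In→E→R2→Eg: bottleneck 2, flow now 11.
No augmenting path remains; maximum flow = 11.
By max-flow min-cut, the minimum cut capacity equals the max flow.
In the residual graph, reachable from In: {In, D, E, R2}.
Min-cut edges: In→C (4), R2→Eg (7); capacity 4 + 7 = 11.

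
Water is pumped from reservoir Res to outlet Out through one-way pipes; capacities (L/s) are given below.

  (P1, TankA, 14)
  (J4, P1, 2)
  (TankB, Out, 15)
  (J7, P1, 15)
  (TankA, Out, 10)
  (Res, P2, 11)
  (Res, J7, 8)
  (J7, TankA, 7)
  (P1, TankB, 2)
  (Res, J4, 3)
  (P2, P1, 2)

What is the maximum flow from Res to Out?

12

Augment Res→J7→TankA→Out: bottleneck 7, flow now 7.
Augment Res→P2→P1→TankA→Out: bottleneck 2, flow now 9.
Augment Res→J7→P1→TankA→Out: bottleneck 1, flow now 10.
Augment Res→J4→P1→TankB→Out: bottleneck 2, flow now 12.
No augmenting path remains; maximum flow = 12.
In the residual graph, reachable from Res: {Res, P2, J4}.
Min-cut edges: Res→J7 (8), P2→P1 (2), J4→P1 (2); capacity 8 + 2 + 2 = 12.
This cut is saturated, so no flow can exceed 12.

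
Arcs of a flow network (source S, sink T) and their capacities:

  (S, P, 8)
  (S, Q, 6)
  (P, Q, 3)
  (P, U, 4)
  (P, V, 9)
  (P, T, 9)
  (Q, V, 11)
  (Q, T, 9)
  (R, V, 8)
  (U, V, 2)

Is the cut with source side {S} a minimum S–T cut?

Yes — it is a minimum cut (capacity 14).

Given cut capacity: 8 + 6 = 14.
Augment S→P→T: bottleneck 8, flow now 8.
Augment S→Q→T: bottleneck 6, flow now 14.
No augmenting path remains; maximum flow = 14.
Cut capacity 14 equals the max flow, so it is a minimum cut.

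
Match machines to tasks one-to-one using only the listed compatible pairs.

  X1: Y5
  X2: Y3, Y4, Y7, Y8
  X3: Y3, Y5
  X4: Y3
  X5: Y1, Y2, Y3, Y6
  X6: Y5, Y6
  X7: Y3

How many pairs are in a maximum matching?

5

Unit-capacity flow: source→left, listed edges, right→sink; max matching = max flow.
Augmenting path X1→Y5 (+1); matched 1.
Augmenting path X2→Y3 (+1); matched 2.
Augmenting path X5→Y1 (+1); matched 3.
Augmenting path X6→Y6 (+1); matched 4.
Augmenting path X3→Y3→X2→Y4 (+1); matched 5.
No augmenting path remains; maximum matching = 5.
König certificate: {X2, X5, X6, Y3, Y5} is a vertex cover of size 5 (every listed pair touches it), so no matching can be larger.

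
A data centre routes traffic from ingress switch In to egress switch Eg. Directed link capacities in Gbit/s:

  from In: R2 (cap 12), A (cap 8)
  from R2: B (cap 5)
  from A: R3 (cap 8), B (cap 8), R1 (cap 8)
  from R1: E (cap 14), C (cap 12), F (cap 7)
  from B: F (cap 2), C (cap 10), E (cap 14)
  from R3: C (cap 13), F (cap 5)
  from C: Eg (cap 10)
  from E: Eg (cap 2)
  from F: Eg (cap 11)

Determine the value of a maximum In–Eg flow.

Augment In→R2→B→C→Eg: bottleneck 5, flow now 5.
Augment In→A→R1→C→Eg: bottleneck 5, flow now 10.
Augment In→A→R1→E→Eg: bottleneck 2, flow now 12.
Augment In→A→R1→F→Eg: bottleneck 1, flow now 13.
No augmenting path remains; maximum flow = 13.
In the residual graph, reachable from In: {In, R2}.
Min-cut edges: In→A (8), R2→B (5); capacity 8 + 5 = 13.
This cut is saturated, so no flow can exceed 13.

13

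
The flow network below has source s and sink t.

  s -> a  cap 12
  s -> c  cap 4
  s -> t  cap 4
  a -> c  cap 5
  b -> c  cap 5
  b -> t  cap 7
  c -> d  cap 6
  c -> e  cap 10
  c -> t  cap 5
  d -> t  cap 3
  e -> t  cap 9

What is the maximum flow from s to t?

13

Augment s→t: bottleneck 4, flow now 4.
Augment s→c→t: bottleneck 4, flow now 8.
Augment s→a→c→t: bottleneck 1, flow now 9.
Augment s→a→c→d→t: bottleneck 3, flow now 12.
Augment s→a→c→e→t: bottleneck 1, flow now 13.
No augmenting path remains; maximum flow = 13.
In the residual graph, reachable from s: {s, a}.
Min-cut edges: s→c (4), s→t (4), a→c (5); capacity 4 + 4 + 5 = 13.
This cut is saturated, so no flow can exceed 13.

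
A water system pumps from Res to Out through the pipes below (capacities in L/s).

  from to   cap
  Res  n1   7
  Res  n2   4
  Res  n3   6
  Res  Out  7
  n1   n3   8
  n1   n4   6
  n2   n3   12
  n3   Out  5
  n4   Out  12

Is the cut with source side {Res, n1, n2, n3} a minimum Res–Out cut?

Yes — it is a minimum cut (capacity 18).

Given cut capacity: 7 + 6 + 5 = 18.
Augment Res→Out: bottleneck 7, flow now 7.
Augment Res→n3→Out: bottleneck 5, flow now 12.
Augment Res→n1→n4→Out: bottleneck 6, flow now 18.
No augmenting path remains; maximum flow = 18.
Cut capacity 18 equals the max flow, so it is a minimum cut.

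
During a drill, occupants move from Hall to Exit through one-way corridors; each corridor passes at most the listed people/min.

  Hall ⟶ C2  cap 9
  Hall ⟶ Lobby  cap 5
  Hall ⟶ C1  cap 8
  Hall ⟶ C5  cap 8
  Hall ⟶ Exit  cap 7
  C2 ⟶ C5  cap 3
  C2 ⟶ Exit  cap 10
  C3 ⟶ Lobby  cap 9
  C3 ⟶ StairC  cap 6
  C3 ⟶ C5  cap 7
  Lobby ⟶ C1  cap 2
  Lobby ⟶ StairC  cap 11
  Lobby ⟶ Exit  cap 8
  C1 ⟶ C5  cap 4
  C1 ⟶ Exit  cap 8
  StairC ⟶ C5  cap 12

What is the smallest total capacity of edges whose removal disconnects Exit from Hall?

29

Augment Hall→Exit: bottleneck 7, flow now 7.
Augment Hall→C2→Exit: bottleneck 9, flow now 16.
Augment Hall→Lobby→Exit: bottleneck 5, flow now 21.
Augment Hall→C1→Exit: bottleneck 8, flow now 29.
No augmenting path remains; maximum flow = 29.
By max-flow min-cut, the minimum cut capacity equals the max flow.
In the residual graph, reachable from Hall: {Hall, C5}.
Min-cut edges: Hall→C2 (9), Hall→Lobby (5), Hall→C1 (8), Hall→Exit (7); capacity 9 + 5 + 8 + 7 = 29.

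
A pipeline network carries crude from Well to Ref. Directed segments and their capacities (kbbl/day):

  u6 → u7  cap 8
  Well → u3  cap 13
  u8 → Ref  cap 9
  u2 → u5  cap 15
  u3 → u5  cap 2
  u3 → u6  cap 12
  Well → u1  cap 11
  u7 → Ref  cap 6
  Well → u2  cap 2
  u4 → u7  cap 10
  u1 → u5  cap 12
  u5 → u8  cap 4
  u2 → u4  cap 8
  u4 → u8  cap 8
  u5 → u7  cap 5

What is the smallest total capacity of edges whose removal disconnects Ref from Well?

Augment Well→u1→u5→u7→Ref: bottleneck 5, flow now 5.
Augment Well→u1→u5→u8→Ref: bottleneck 4, flow now 9.
Augment Well→u2→u4→u7→Ref: bottleneck 1, flow now 10.
Augment Well→u2→u4→u8→Ref: bottleneck 1, flow now 11.
Augment Well→u3→u6→u7→u4→u8→Ref: bottleneck 1, flow now 12. (uses reverse residual edge)
No augmenting path remains; maximum flow = 12.
By max-flow min-cut, the minimum cut capacity equals the max flow.
In the residual graph, reachable from Well: {Well, u1, u3, u5, u6, u7}.
Min-cut edges: Well→u2 (2), u5→u8 (4), u7→Ref (6); capacity 2 + 4 + 6 = 12.

12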